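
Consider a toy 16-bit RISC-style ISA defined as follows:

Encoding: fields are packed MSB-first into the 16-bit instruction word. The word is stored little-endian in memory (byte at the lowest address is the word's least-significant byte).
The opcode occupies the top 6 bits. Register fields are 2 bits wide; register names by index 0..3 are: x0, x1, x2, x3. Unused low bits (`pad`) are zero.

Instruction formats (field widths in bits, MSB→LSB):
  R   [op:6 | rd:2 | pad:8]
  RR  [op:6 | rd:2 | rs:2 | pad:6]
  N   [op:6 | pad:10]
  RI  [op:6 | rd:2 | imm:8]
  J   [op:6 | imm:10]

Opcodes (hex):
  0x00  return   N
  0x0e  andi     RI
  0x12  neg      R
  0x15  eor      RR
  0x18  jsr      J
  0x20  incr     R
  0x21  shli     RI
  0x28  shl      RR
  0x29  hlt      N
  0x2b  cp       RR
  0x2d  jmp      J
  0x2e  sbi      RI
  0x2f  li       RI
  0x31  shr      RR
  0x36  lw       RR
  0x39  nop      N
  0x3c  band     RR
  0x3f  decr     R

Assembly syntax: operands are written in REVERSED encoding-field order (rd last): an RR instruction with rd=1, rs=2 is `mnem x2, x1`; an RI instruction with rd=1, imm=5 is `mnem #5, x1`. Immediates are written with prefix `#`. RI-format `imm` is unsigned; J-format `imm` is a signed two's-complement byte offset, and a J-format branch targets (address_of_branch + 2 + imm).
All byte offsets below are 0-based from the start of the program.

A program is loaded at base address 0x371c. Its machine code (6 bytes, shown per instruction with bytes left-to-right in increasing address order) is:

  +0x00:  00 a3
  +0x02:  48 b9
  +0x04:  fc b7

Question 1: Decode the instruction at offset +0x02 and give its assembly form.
sbi #72, x1

off 0x02: read 48 b9 as little → 0xb948
  top 6b → 0x2e → sbi [RI]
  rd: (w>>8)&0x3=0x1 → x1
  imm: (w>>0)&0xff=0x48 → #72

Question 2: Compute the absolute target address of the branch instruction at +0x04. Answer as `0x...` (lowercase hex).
0x371e

[04] fc b7 → 0xb7fc
  op=0xb7fc>>10=0x2d ⇒ jmp (J)
  [9:0] imm=1020 (s10→-4) = #-4
  target = base 0x371c + off 0x04 + 2 + imm -4 = 0x371e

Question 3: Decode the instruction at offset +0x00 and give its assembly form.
@+00  little-endian(00 a3) = 0xa300
  top 6b → 0x28 → shl [RR]
  [9:8] rd=3 = x3
  [7:6] rs=0 = x0

shl x0, x3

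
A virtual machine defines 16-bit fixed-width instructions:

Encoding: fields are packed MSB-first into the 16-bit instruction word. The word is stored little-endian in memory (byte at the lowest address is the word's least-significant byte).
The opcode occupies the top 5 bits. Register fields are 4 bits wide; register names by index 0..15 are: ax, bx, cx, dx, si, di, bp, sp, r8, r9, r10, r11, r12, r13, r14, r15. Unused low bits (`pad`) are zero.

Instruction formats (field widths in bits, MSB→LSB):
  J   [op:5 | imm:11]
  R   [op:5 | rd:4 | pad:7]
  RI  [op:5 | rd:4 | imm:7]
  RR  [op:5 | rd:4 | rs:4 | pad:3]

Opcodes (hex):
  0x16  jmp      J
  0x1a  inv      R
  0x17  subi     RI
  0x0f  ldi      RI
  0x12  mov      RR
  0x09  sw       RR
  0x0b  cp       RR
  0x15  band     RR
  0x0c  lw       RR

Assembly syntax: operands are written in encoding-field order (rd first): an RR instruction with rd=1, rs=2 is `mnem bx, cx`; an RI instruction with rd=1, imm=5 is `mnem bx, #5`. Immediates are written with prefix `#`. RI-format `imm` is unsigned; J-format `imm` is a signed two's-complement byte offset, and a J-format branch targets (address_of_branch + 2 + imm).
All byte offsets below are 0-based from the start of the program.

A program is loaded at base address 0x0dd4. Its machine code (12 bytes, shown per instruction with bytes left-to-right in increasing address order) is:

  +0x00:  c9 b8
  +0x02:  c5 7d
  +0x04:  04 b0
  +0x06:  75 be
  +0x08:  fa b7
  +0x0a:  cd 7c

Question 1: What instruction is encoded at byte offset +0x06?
subi r12, #117

+0x06: 75 be ⇒ word 0xbe75 (little)
  opcode bits[15:11]=0x17: subi/RI
  [10:7] rd=12 = r12
  [6:0] imm=117 = #117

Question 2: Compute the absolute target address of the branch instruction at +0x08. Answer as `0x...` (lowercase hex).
0x0dd8

@+08  little-endian(fa b7) = 0xb7fa
  op=0xb7fa>>11=0x16 ⇒ jmp (J)
  imm: (w>>0)&0x7ff=0x7fa (s11→-6) → #-6
  target = base 0x0dd4 + off 0x08 + 2 + imm -6 = 0x0dd8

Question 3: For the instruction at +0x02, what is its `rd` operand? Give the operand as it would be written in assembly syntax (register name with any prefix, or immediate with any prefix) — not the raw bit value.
r11

[02] c5 7d → 0x7dc5
  op=0x7dc5>>11=0xf ⇒ ldi (RI)
  rd: (w>>7)&0xf=0xb → r11
  imm: (w>>0)&0x7f=0x45 → #69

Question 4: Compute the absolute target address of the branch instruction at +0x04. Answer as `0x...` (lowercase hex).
0x0dde

@+04  little-endian(04 b0) = 0xb004
  top 5b → 0x16 → jmp [J]
  imm@[10:0]=0x4 ⇒ #4
  target = base 0x0dd4 + off 0x04 + 2 + imm 4 = 0x0dde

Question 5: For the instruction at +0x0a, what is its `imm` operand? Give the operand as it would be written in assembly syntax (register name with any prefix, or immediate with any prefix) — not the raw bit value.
#77

@+0a  little-endian(cd 7c) = 0x7ccd
  opcode bits[15:11]=0xf: ldi/RI
  [10:7] rd=9 = r9
  [6:0] imm=77 = #77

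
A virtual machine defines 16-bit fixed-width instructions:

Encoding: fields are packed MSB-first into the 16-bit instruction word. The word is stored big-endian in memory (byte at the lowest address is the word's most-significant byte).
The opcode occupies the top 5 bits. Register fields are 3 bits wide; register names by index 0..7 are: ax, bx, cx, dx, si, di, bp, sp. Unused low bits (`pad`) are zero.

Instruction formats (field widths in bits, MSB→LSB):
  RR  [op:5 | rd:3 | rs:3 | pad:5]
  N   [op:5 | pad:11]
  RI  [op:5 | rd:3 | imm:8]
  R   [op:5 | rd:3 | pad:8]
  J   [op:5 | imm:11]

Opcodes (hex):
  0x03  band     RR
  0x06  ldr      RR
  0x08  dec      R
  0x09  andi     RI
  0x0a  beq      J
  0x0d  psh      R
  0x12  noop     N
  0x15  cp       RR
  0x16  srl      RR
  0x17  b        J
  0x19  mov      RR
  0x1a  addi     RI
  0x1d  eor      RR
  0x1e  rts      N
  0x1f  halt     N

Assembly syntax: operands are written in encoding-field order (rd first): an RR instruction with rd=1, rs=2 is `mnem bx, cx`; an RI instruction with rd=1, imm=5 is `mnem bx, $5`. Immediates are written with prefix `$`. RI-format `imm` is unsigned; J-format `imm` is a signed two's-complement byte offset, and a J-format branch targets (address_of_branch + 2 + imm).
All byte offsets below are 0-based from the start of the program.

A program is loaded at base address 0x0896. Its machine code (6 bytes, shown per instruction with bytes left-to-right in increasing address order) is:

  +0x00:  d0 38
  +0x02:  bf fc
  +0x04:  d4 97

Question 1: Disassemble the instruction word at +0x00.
addi ax, $56

@+00  big-endian(d0 38) = 0xd038
  top 5b → 0x1a → addi [RI]
  rd: (w>>8)&0x7=0x0 → ax
  imm: (w>>0)&0xff=0x38 → $56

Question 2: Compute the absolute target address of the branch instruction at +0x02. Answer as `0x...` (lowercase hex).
off 0x02: read bf fc as big → 0xbffc
  opcode bits[15:11]=0x17: b/J
  [10:0] imm=2044 (s11→-4) = $-4
  target = base 0x0896 + off 0x02 + 2 + imm -4 = 0x0896

0x0896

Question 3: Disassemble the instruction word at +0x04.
off 0x04: read d4 97 as big → 0xd497
  top 5b → 0x1a → addi [RI]
  [10:8] rd=4 = si
  [7:0] imm=151 = $151

addi si, $151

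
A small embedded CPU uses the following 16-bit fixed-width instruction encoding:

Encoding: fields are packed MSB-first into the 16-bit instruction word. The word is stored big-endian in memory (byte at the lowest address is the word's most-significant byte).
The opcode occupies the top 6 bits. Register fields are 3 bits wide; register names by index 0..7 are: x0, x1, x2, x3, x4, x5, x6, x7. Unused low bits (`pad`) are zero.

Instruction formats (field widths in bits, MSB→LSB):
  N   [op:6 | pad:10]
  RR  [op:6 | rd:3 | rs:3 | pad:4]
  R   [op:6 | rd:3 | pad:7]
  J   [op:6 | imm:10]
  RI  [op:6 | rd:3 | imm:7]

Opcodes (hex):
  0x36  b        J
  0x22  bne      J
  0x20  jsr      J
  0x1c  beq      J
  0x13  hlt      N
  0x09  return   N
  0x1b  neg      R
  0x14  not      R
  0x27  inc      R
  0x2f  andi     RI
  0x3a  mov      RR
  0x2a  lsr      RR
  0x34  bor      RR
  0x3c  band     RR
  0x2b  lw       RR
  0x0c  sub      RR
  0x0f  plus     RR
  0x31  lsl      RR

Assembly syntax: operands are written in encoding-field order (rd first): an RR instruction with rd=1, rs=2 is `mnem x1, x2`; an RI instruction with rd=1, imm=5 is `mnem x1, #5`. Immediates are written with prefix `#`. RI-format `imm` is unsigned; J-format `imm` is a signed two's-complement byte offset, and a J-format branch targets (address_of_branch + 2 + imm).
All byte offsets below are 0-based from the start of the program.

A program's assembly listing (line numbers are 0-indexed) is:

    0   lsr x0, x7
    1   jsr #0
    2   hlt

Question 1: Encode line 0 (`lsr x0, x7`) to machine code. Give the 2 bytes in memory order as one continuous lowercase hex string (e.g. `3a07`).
a870

L0: lsr op=0x2a:6|rd=0:3|rs=7:3|pad=0:4 ⇒ 0xa870 ⇒ big a8 70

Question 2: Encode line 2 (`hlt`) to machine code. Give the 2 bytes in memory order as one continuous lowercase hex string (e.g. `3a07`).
L2: hlt op=0x13:6|pad=0:10 ⇒ 0x4c00 ⇒ big 4c 00

4c00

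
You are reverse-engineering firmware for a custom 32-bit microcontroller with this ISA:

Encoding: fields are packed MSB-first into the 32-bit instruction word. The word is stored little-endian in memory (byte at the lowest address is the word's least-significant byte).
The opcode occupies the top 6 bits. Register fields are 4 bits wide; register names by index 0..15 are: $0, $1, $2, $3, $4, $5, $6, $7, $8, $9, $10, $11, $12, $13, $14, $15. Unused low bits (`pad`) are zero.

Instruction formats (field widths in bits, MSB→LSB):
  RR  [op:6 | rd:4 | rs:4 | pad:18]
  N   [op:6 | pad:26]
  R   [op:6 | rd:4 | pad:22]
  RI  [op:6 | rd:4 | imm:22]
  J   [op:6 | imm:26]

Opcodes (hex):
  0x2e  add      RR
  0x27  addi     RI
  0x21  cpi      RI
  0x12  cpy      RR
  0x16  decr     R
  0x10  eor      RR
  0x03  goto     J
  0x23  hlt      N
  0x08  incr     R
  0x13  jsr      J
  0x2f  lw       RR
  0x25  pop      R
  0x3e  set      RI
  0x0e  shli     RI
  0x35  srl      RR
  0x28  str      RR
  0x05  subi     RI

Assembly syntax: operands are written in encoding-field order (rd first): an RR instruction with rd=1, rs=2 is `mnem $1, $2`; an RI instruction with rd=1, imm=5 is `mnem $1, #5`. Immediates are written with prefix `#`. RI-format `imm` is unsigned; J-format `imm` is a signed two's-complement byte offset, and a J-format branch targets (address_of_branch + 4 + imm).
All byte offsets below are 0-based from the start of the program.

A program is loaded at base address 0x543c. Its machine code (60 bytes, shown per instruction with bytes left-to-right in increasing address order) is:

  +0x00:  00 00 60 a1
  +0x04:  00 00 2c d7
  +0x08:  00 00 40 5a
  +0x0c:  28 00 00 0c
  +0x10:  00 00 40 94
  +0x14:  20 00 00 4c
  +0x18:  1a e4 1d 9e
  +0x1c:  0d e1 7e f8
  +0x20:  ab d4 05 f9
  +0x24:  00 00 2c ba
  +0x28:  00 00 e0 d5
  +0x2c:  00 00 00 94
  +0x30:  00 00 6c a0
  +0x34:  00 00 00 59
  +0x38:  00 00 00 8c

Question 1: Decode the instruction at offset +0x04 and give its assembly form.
srl $12, $11

+0x04: 00 00 2c d7 ⇒ word 0xd72c0000 (little)
  top 6b → 0x35 → srl [RR]
  rd@[25:22]=0xc ⇒ $12
  rs@[21:18]=0xb ⇒ $11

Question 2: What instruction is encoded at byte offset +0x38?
@+38  little-endian(00 00 00 8c) = 0x8c000000
  op=0x8c000000>>26=0x23 ⇒ hlt (N)

hlt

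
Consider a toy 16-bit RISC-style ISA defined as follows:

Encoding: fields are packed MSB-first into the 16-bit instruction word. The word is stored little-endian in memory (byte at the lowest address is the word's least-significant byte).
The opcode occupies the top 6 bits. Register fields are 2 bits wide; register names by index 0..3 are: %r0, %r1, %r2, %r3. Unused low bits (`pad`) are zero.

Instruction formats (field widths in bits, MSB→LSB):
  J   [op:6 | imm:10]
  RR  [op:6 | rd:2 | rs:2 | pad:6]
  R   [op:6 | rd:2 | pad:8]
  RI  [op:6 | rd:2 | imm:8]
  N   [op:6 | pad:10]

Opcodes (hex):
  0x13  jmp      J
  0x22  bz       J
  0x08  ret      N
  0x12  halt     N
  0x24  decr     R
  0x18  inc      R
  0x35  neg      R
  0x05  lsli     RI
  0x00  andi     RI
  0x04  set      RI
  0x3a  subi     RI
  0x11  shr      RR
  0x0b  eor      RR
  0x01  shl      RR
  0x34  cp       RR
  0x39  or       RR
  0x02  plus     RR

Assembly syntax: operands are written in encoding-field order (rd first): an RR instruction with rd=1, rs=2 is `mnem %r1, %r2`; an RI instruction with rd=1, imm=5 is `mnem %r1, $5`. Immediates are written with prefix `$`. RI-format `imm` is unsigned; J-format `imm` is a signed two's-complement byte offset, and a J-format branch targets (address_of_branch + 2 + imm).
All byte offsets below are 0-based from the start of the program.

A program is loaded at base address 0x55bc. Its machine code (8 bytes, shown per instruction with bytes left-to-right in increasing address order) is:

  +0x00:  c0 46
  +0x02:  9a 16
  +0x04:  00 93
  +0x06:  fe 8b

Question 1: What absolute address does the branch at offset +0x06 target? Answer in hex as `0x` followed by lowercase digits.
off 0x06: read fe 8b as little → 0x8bfe
  top 6b → 0x22 → bz [J]
  imm@[9:0]=0x3fe (s10→-2) ⇒ $-2
  target = base 0x55bc + off 0x06 + 2 + imm -2 = 0x55c2

0x55c2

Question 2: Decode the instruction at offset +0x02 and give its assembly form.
lsli %r2, $154

@+02  little-endian(9a 16) = 0x169a
  top 6b → 0x5 → lsli [RI]
  rd@[9:8]=0x2 ⇒ %r2
  imm@[7:0]=0x9a ⇒ $154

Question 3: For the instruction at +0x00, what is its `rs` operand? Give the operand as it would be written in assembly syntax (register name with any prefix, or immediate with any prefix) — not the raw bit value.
off 0x00: read c0 46 as little → 0x46c0
  op=0x46c0>>10=0x11 ⇒ shr (RR)
  rd: (w>>8)&0x3=0x2 → %r2
  rs: (w>>6)&0x3=0x3 → %r3

%r3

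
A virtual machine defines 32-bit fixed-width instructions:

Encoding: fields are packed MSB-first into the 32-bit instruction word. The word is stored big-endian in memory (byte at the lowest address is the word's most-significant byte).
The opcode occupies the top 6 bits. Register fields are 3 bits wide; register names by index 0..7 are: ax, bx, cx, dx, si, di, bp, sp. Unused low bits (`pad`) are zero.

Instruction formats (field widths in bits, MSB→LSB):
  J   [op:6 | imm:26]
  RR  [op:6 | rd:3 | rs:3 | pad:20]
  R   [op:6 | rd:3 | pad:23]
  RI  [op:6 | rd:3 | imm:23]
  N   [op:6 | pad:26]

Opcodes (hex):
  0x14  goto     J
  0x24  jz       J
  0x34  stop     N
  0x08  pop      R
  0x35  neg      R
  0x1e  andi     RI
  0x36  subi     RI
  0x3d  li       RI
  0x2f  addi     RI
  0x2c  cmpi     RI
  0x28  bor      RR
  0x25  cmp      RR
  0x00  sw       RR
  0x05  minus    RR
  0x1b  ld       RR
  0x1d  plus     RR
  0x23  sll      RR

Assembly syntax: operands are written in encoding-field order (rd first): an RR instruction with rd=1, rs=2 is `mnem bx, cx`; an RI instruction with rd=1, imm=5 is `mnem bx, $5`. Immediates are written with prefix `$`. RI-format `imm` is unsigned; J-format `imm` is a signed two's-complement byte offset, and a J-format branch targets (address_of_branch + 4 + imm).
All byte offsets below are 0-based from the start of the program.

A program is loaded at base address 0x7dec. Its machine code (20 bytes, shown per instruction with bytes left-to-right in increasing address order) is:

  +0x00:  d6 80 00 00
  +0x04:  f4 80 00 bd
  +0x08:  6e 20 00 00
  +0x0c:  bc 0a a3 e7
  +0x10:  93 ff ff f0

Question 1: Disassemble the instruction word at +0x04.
li bx, $189

[04] f4 80 00 bd → 0xf48000bd
  op=0xf48000bd>>26=0x3d ⇒ li (RI)
  [25:23] rd=1 = bx
  [22:0] imm=189 = $189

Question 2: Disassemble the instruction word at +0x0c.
addi ax, $697319

off 0x0c: read bc 0a a3 e7 as big → 0xbc0aa3e7
  opcode bits[31:26]=0x2f: addi/RI
  rd: (w>>23)&0x7=0x0 → ax
  imm: (w>>0)&0x7fffff=0xaa3e7 → $697319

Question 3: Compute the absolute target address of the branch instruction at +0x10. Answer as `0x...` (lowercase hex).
0x7df0

+0x10: 93 ff ff f0 ⇒ word 0x93fffff0 (big)
  op=0x93fffff0>>26=0x24 ⇒ jz (J)
  imm@[25:0]=0x3fffff0 (s26→-16) ⇒ $-16
  target = base 0x7dec + off 0x10 + 4 + imm -16 = 0x7df0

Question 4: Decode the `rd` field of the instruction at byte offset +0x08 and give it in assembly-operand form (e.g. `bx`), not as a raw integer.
si

[08] 6e 20 00 00 → 0x6e200000
  op=0x6e200000>>26=0x1b ⇒ ld (RR)
  [25:23] rd=4 = si
  [22:20] rs=2 = cx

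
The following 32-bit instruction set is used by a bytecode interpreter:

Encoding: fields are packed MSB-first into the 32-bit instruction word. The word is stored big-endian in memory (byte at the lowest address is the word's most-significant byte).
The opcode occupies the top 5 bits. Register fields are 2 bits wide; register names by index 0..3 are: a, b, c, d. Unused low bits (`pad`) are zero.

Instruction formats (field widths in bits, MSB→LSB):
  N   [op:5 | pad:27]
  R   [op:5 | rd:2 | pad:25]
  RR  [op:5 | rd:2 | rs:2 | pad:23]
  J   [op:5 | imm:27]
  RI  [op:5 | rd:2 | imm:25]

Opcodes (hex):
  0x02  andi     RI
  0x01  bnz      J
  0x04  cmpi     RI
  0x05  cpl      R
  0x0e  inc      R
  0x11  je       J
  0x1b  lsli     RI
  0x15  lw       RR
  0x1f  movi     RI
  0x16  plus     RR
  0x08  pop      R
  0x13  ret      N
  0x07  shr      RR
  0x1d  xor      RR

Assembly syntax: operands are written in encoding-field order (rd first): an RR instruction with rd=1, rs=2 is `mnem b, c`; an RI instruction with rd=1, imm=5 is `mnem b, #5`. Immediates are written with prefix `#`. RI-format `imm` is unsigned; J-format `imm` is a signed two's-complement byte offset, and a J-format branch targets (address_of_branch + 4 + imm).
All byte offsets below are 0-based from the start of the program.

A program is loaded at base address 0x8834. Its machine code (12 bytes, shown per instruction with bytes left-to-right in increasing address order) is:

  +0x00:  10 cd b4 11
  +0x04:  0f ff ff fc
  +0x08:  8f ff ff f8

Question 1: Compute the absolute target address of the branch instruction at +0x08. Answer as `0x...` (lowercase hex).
[08] 8f ff ff f8 → 0x8ffffff8
  opcode bits[31:27]=0x11: je/J
  [26:0] imm=134217720 (s27→-8) = #-8
  target = base 0x8834 + off 0x08 + 4 + imm -8 = 0x8838

0x8838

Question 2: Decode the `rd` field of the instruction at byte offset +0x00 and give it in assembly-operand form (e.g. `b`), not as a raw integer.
+0x00: 10 cd b4 11 ⇒ word 0x10cdb411 (big)
  top 5b → 0x2 → andi [RI]
  [26:25] rd=0 = a
  [24:0] imm=13480977 = #13480977

a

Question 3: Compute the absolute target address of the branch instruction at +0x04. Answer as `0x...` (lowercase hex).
0x8838

@+04  big-endian(0f ff ff fc) = 0x0ffffffc
  opcode bits[31:27]=0x1: bnz/J
  imm@[26:0]=0x7fffffc (s27→-4) ⇒ #-4
  target = base 0x8834 + off 0x04 + 4 + imm -4 = 0x8838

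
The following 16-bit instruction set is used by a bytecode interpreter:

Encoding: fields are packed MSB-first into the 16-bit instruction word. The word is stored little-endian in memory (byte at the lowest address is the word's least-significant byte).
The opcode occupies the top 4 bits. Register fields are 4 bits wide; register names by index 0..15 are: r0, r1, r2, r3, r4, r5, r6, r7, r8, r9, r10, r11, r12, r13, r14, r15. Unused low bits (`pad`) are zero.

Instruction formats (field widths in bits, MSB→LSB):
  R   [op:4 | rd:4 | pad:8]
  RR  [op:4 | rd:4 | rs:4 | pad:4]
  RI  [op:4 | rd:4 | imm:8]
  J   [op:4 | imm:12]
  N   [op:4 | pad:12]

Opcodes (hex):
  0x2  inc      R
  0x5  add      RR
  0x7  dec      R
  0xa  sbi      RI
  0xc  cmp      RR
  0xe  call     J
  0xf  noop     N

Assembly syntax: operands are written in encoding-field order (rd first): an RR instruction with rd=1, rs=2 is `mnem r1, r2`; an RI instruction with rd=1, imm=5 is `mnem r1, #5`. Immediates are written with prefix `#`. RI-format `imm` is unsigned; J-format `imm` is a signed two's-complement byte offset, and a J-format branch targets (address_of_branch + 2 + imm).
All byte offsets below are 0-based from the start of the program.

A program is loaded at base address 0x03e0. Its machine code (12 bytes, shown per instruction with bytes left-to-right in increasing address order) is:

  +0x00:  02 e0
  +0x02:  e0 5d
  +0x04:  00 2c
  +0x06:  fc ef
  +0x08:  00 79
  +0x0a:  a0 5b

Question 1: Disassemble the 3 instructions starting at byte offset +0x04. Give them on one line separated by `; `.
+0x04: 00 2c ⇒ word 0x2c00 (little)
  op=0x2c00>>12=0x2 ⇒ inc (R)
  rd: (w>>8)&0xf=0xc → r12
+0x06: fc ef ⇒ word 0xeffc (little)
  op=0xeffc>>12=0xe ⇒ call (J)
  imm: (w>>0)&0xfff=0xffc (s12→-4) → #-4
+0x08: 00 79 ⇒ word 0x7900 (little)
  op=0x7900>>12=0x7 ⇒ dec (R)
  rd: (w>>8)&0xf=0x9 → r9

inc r12; call #-4; dec r9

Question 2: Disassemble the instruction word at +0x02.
off 0x02: read e0 5d as little → 0x5de0
  opcode bits[15:12]=0x5: add/RR
  rd: (w>>8)&0xf=0xd → r13
  rs: (w>>4)&0xf=0xe → r14

add r13, r14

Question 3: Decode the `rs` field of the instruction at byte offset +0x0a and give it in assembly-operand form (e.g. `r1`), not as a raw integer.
r10

[0a] a0 5b → 0x5ba0
  top 4b → 0x5 → add [RR]
  [11:8] rd=11 = r11
  [7:4] rs=10 = r10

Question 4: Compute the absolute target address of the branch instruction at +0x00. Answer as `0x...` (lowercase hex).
0x03e4

+0x00: 02 e0 ⇒ word 0xe002 (little)
  top 4b → 0xe → call [J]
  [11:0] imm=2 = #2
  target = base 0x03e0 + off 0x00 + 2 + imm 2 = 0x03e4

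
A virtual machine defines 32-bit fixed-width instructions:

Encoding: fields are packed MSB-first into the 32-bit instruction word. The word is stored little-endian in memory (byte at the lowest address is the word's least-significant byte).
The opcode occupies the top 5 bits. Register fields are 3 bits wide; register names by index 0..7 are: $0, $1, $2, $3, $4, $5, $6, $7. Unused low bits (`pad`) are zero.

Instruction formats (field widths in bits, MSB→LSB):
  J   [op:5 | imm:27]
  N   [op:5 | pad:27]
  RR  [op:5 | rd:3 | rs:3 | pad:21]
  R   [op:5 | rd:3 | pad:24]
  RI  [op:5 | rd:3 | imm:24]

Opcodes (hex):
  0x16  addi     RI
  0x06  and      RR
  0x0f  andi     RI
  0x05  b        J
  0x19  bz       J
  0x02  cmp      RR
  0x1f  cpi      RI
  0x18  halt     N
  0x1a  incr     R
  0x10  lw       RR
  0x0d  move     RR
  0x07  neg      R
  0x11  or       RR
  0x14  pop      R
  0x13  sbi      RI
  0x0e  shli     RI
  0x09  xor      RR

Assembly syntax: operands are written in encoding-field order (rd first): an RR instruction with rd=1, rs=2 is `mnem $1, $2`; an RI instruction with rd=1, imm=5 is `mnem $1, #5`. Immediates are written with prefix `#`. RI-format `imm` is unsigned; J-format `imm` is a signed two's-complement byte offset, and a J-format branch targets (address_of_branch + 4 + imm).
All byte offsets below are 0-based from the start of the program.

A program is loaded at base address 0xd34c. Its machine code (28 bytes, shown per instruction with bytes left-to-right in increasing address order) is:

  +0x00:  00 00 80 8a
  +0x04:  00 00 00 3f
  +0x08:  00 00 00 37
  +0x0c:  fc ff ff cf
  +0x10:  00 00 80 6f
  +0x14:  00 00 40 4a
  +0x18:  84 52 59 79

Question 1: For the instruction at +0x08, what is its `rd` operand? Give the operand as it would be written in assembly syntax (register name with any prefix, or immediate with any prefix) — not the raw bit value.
+0x08: 00 00 00 37 ⇒ word 0x37000000 (little)
  opcode bits[31:27]=0x6: and/RR
  rd@[26:24]=0x7 ⇒ $7
  rs@[23:21]=0x0 ⇒ $0

$7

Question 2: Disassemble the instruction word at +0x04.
neg $7

off 0x04: read 00 00 00 3f as little → 0x3f000000
  op=0x3f000000>>27=0x7 ⇒ neg (R)
  rd@[26:24]=0x7 ⇒ $7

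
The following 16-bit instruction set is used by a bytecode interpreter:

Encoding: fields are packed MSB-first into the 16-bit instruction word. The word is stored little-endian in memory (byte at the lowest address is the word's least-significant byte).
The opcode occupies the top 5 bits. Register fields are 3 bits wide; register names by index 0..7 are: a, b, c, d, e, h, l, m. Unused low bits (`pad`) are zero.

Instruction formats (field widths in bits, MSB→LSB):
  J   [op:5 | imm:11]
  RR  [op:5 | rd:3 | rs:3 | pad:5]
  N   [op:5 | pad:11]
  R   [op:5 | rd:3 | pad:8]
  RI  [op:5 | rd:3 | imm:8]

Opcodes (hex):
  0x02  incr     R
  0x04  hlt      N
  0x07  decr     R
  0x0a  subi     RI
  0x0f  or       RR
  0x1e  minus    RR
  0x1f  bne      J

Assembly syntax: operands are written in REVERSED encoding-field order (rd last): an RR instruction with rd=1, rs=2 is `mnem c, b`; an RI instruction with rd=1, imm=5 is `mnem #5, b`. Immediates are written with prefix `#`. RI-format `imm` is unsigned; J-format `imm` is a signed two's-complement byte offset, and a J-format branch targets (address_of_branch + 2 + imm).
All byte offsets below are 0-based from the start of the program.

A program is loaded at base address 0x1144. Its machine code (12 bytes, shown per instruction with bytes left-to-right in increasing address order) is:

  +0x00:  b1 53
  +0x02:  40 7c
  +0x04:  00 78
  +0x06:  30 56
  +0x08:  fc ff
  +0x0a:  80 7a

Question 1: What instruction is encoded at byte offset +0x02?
or c, e

[02] 40 7c → 0x7c40
  top 5b → 0xf → or [RR]
  rd: (w>>8)&0x7=0x4 → e
  rs: (w>>5)&0x7=0x2 → c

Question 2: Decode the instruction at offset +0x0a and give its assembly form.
[0a] 80 7a → 0x7a80
  op=0x7a80>>11=0xf ⇒ or (RR)
  rd@[10:8]=0x2 ⇒ c
  rs@[7:5]=0x4 ⇒ e

or e, c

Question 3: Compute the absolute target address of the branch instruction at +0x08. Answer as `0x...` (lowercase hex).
0x114a

off 0x08: read fc ff as little → 0xfffc
  opcode bits[15:11]=0x1f: bne/J
  imm: (w>>0)&0x7ff=0x7fc (s11→-4) → #-4
  target = base 0x1144 + off 0x08 + 2 + imm -4 = 0x114a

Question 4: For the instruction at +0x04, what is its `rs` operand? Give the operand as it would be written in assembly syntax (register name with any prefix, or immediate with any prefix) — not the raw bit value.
[04] 00 78 → 0x7800
  opcode bits[15:11]=0xf: or/RR
  rd@[10:8]=0x0 ⇒ a
  rs@[7:5]=0x0 ⇒ a

a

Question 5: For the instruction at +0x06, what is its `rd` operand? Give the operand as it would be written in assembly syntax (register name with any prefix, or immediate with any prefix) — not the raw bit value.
+0x06: 30 56 ⇒ word 0x5630 (little)
  op=0x5630>>11=0xa ⇒ subi (RI)
  [10:8] rd=6 = l
  [7:0] imm=48 = #48

l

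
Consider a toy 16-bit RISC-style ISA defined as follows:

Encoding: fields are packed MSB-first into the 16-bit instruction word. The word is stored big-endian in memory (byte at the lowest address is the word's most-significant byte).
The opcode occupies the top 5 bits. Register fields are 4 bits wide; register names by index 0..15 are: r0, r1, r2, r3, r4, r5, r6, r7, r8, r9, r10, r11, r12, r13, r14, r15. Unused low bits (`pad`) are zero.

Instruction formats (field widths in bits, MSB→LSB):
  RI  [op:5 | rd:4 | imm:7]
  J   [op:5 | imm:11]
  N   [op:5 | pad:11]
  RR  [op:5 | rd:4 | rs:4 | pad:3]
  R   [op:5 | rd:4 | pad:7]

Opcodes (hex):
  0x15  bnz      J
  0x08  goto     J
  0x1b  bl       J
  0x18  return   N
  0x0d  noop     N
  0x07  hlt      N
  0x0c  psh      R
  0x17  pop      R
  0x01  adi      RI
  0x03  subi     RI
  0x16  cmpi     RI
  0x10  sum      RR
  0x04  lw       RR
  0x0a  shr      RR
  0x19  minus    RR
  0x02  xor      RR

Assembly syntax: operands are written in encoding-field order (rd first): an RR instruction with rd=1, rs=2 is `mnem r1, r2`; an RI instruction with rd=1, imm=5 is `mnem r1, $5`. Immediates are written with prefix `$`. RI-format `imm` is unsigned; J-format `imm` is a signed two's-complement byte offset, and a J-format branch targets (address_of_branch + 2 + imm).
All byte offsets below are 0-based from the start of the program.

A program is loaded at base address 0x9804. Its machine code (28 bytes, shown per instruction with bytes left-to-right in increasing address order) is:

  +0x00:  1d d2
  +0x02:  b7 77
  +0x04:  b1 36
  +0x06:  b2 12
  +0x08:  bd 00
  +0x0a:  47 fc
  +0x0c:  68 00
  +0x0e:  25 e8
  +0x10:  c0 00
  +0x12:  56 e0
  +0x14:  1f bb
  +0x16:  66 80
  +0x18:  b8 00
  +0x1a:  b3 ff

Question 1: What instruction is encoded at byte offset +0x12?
@+12  big-endian(56 e0) = 0x56e0
  op=0x56e0>>11=0xa ⇒ shr (RR)
  rd: (w>>7)&0xf=0xd → r13
  rs: (w>>3)&0xf=0xc → r12

shr r13, r12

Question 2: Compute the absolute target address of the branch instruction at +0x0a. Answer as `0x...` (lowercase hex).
0x980c

[0a] 47 fc → 0x47fc
  opcode bits[15:11]=0x8: goto/J
  imm@[10:0]=0x7fc (s11→-4) ⇒ $-4
  target = base 0x9804 + off 0x0a + 2 + imm -4 = 0x980c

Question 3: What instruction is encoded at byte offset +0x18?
pop r0

+0x18: b8 00 ⇒ word 0xb800 (big)
  top 5b → 0x17 → pop [R]
  [10:7] rd=0 = r0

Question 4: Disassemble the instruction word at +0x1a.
cmpi r7, $127

+0x1a: b3 ff ⇒ word 0xb3ff (big)
  op=0xb3ff>>11=0x16 ⇒ cmpi (RI)
  [10:7] rd=7 = r7
  [6:0] imm=127 = $127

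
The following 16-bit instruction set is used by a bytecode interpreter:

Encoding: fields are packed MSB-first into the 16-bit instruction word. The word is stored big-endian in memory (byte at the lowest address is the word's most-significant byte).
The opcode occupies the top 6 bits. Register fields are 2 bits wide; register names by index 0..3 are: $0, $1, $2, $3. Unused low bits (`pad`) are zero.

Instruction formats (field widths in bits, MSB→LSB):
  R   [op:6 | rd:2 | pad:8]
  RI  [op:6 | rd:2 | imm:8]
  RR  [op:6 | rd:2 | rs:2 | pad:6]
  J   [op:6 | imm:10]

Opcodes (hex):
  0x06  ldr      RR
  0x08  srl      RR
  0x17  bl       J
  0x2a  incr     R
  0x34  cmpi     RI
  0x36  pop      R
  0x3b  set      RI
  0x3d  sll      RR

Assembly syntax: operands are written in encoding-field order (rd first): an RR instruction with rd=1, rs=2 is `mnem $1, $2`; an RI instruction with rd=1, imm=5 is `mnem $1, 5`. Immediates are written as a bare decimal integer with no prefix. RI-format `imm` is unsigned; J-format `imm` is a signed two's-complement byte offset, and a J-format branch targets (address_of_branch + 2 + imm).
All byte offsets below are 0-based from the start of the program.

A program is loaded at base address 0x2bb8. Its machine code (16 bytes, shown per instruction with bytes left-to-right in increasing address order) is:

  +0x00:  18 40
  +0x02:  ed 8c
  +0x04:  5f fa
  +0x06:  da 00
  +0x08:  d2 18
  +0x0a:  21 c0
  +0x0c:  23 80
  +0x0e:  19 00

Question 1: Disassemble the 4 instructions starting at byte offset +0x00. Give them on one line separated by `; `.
ldr $0, $1; set $1, 140; bl -6; pop $2

[00] 18 40 → 0x1840
  top 6b → 0x6 → ldr [RR]
  [9:8] rd=0 = $0
  [7:6] rs=1 = $1
[02] ed 8c → 0xed8c
  top 6b → 0x3b → set [RI]
  [9:8] rd=1 = $1
  [7:0] imm=140 = 140
[04] 5f fa → 0x5ffa
  top 6b → 0x17 → bl [J]
  [9:0] imm=1018 (s10→-6) = -6
[06] da 00 → 0xda00
  top 6b → 0x36 → pop [R]
  [9:8] rd=2 = $2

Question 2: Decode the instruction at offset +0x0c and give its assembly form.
srl $3, $2

+0x0c: 23 80 ⇒ word 0x2380 (big)
  top 6b → 0x8 → srl [RR]
  [9:8] rd=3 = $3
  [7:6] rs=2 = $2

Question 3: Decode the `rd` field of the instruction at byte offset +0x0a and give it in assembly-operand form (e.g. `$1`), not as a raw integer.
[0a] 21 c0 → 0x21c0
  opcode bits[15:10]=0x8: srl/RR
  [9:8] rd=1 = $1
  [7:6] rs=3 = $3

$1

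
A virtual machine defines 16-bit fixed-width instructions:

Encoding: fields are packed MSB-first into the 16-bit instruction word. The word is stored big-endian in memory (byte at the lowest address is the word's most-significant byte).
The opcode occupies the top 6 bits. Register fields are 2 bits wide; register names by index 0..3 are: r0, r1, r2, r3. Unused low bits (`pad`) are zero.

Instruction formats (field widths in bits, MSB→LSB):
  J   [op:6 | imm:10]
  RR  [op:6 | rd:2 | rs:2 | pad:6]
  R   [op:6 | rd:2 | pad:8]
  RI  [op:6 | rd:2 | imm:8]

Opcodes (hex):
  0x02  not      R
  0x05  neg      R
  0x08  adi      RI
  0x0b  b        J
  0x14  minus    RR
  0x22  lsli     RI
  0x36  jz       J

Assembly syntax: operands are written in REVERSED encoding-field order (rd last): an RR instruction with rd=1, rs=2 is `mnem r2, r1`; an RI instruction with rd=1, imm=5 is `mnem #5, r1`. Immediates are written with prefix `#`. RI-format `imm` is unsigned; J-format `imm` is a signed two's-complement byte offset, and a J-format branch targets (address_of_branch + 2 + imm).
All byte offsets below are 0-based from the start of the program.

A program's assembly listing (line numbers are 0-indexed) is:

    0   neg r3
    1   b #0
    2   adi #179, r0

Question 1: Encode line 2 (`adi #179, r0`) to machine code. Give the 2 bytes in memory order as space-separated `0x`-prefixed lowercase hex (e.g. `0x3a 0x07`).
2. adi fields op=0x8:6|rd=0:2|imm=179:8 → word 20b3h → 20 b3

0x20 0xb3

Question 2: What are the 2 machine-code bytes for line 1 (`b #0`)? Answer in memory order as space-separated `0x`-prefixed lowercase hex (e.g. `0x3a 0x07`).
0x2c 0x00

line 1 (b): pack op=0xb:6|imm=0:10 = 0x2c00; big→ 2c 00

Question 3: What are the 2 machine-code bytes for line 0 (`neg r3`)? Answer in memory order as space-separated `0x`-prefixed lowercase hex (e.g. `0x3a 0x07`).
0x17 0x00

line 0 (neg): pack op=0x5:6|rd=3:2|pad=0:8 = 0x1700; big→ 17 00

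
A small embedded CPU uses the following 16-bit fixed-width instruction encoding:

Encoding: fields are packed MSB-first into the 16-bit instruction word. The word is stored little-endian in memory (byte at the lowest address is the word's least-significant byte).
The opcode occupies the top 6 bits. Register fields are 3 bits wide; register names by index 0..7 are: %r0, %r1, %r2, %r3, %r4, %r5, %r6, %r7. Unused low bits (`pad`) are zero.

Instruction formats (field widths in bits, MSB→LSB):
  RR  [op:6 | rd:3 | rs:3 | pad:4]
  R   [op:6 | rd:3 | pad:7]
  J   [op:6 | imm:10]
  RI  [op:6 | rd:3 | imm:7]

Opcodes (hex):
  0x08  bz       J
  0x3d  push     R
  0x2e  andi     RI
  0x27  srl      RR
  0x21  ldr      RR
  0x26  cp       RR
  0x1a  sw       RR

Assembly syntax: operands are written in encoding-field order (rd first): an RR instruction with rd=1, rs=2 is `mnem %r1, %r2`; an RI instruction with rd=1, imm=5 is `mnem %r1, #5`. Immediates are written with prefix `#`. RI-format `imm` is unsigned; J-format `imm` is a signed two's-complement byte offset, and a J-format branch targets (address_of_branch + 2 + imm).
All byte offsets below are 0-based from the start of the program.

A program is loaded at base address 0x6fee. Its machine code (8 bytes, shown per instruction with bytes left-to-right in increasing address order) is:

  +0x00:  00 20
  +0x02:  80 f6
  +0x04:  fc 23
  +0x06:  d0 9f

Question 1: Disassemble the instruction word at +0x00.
[00] 00 20 → 0x2000
  op=0x2000>>10=0x8 ⇒ bz (J)
  imm@[9:0]=0x0 ⇒ #0

bz #0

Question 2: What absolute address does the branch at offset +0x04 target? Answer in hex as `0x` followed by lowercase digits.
0x6ff0

off 0x04: read fc 23 as little → 0x23fc
  opcode bits[15:10]=0x8: bz/J
  [9:0] imm=1020 (s10→-4) = #-4
  target = base 0x6fee + off 0x04 + 2 + imm -4 = 0x6ff0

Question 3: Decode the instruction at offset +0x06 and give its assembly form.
off 0x06: read d0 9f as little → 0x9fd0
  op=0x9fd0>>10=0x27 ⇒ srl (RR)
  rd@[9:7]=0x7 ⇒ %r7
  rs@[6:4]=0x5 ⇒ %r5

srl %r7, %r5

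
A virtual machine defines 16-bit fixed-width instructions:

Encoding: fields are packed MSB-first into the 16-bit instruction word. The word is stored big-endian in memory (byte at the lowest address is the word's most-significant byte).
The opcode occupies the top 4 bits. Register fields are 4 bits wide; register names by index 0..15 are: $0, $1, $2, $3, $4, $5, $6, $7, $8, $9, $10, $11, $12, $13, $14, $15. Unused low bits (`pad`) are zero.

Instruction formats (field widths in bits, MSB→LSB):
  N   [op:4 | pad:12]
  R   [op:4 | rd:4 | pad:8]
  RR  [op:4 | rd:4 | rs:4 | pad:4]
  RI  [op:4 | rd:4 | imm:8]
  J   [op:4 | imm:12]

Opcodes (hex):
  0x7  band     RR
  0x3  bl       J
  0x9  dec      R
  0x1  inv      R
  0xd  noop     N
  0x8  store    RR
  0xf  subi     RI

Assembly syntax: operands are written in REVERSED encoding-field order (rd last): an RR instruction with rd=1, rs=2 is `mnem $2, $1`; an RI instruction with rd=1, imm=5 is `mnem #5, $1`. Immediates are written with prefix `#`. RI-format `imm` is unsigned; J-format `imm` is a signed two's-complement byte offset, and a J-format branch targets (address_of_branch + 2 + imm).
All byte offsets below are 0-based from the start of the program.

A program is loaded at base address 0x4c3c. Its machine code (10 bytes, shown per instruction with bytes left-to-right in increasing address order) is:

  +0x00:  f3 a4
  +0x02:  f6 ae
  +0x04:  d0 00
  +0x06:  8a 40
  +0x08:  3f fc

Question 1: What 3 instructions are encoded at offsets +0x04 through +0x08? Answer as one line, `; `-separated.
[04] d0 00 → 0xd000
  opcode bits[15:12]=0xd: noop/N
[06] 8a 40 → 0x8a40
  opcode bits[15:12]=0x8: store/RR
  rd@[11:8]=0xa ⇒ $10
  rs@[7:4]=0x4 ⇒ $4
[08] 3f fc → 0x3ffc
  opcode bits[15:12]=0x3: bl/J
  imm@[11:0]=0xffc (s12→-4) ⇒ #-4

noop; store $4, $10; bl #-4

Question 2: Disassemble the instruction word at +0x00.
subi #164, $3

@+00  big-endian(f3 a4) = 0xf3a4
  top 4b → 0xf → subi [RI]
  rd: (w>>8)&0xf=0x3 → $3
  imm: (w>>0)&0xff=0xa4 → #164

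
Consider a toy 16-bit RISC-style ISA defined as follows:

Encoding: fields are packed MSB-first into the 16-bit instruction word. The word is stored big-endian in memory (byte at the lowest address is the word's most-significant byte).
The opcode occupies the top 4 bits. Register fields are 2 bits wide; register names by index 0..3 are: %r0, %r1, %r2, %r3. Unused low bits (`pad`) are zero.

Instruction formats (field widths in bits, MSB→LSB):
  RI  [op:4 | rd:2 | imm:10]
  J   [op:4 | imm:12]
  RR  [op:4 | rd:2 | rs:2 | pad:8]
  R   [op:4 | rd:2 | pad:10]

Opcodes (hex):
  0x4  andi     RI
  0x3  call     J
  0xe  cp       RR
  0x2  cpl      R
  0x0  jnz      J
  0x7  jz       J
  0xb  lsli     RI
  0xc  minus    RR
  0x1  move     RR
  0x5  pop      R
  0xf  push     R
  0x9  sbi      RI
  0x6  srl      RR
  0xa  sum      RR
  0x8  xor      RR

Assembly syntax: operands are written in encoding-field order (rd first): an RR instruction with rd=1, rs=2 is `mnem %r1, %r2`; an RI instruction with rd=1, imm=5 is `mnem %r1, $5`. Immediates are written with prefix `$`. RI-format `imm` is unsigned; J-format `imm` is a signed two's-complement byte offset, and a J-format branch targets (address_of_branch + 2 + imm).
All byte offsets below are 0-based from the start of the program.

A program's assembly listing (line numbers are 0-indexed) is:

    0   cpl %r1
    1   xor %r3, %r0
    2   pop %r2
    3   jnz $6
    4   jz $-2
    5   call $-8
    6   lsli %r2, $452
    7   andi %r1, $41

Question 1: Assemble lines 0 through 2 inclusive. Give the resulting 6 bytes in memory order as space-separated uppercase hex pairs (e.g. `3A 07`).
24 00 8C 00 58 00

L0: cpl op=0x2:4|rd=1:2|pad=0:10 ⇒ 0x2400 ⇒ big 24 00
L1: xor op=0x8:4|rd=3:2|rs=0:2|pad=0:8 ⇒ 0x8c00 ⇒ big 8c 00
L2: pop op=0x5:4|rd=2:2|pad=0:10 ⇒ 0x5800 ⇒ big 58 00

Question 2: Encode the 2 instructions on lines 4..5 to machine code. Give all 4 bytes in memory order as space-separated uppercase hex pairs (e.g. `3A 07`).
L4: jz op=0x7:4|imm=-2:12 ⇒ 0x7ffe ⇒ big 7f fe
L5: call op=0x3:4|imm=-8:12 ⇒ 0x3ff8 ⇒ big 3f f8

7F FE 3F F8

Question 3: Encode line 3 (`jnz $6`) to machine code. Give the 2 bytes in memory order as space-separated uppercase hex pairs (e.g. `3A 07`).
3. jnz fields op=0x0:4|imm=6:12 → word 0006h → 00 06

00 06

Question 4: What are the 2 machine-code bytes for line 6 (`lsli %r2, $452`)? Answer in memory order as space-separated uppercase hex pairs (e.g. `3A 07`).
B9 C4

line 6 (lsli): pack op=0xb:4|rd=2:2|imm=452:10 = 0xb9c4; big→ b9 c4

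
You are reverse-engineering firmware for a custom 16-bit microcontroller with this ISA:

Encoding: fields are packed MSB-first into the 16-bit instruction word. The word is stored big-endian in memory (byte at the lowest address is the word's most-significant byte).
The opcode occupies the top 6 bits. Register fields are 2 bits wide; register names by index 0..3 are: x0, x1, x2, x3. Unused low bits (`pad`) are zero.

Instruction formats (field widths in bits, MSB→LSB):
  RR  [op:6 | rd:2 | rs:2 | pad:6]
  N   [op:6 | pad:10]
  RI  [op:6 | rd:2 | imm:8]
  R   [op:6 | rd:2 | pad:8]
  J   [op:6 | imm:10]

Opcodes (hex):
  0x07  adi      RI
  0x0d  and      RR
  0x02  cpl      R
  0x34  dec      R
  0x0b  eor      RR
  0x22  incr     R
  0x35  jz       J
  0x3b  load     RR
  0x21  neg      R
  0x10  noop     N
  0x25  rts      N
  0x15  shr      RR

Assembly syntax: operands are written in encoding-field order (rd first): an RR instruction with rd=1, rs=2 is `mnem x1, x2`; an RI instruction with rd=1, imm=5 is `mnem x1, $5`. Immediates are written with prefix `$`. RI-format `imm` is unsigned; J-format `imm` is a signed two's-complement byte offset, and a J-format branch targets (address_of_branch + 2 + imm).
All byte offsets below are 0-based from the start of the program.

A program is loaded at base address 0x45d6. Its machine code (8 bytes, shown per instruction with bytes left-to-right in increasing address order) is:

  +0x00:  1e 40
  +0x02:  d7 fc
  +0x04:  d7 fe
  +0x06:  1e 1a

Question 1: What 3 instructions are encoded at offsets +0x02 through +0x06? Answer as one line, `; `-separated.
jz $-4; jz $-2; adi x2, $26

+0x02: d7 fc ⇒ word 0xd7fc (big)
  opcode bits[15:10]=0x35: jz/J
  imm: (w>>0)&0x3ff=0x3fc (s10→-4) → $-4
+0x04: d7 fe ⇒ word 0xd7fe (big)
  opcode bits[15:10]=0x35: jz/J
  imm: (w>>0)&0x3ff=0x3fe (s10→-2) → $-2
+0x06: 1e 1a ⇒ word 0x1e1a (big)
  opcode bits[15:10]=0x7: adi/RI
  rd: (w>>8)&0x3=0x2 → x2
  imm: (w>>0)&0xff=0x1a → $26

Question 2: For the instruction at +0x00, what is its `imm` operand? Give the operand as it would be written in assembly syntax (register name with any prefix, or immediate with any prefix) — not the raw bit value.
@+00  big-endian(1e 40) = 0x1e40
  op=0x1e40>>10=0x7 ⇒ adi (RI)
  [9:8] rd=2 = x2
  [7:0] imm=64 = $64

$64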